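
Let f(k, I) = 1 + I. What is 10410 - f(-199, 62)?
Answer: 10347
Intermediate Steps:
10410 - f(-199, 62) = 10410 - (1 + 62) = 10410 - 1*63 = 10410 - 63 = 10347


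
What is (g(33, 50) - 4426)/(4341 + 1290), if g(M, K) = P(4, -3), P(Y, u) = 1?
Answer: -1475/1877 ≈ -0.78583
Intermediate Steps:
g(M, K) = 1
(g(33, 50) - 4426)/(4341 + 1290) = (1 - 4426)/(4341 + 1290) = -4425/5631 = -4425*1/5631 = -1475/1877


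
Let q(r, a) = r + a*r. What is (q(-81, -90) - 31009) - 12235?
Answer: -36035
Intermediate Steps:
(q(-81, -90) - 31009) - 12235 = (-81*(1 - 90) - 31009) - 12235 = (-81*(-89) - 31009) - 12235 = (7209 - 31009) - 12235 = -23800 - 12235 = -36035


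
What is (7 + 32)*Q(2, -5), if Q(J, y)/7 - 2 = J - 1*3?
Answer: 273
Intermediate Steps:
Q(J, y) = -7 + 7*J (Q(J, y) = 14 + 7*(J - 1*3) = 14 + 7*(J - 3) = 14 + 7*(-3 + J) = 14 + (-21 + 7*J) = -7 + 7*J)
(7 + 32)*Q(2, -5) = (7 + 32)*(-7 + 7*2) = 39*(-7 + 14) = 39*7 = 273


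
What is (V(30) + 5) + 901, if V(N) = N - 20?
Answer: 916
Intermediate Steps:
V(N) = -20 + N
(V(30) + 5) + 901 = ((-20 + 30) + 5) + 901 = (10 + 5) + 901 = 15 + 901 = 916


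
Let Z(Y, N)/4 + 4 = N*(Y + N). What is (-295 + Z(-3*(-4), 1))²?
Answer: 67081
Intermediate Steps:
Z(Y, N) = -16 + 4*N*(N + Y) (Z(Y, N) = -16 + 4*(N*(Y + N)) = -16 + 4*(N*(N + Y)) = -16 + 4*N*(N + Y))
(-295 + Z(-3*(-4), 1))² = (-295 + (-16 + 4*1² + 4*1*(-3*(-4))))² = (-295 + (-16 + 4*1 + 4*1*12))² = (-295 + (-16 + 4 + 48))² = (-295 + 36)² = (-259)² = 67081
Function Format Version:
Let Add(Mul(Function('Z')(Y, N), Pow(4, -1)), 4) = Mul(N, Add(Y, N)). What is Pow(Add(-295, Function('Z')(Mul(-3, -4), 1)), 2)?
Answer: 67081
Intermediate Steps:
Function('Z')(Y, N) = Add(-16, Mul(4, N, Add(N, Y))) (Function('Z')(Y, N) = Add(-16, Mul(4, Mul(N, Add(Y, N)))) = Add(-16, Mul(4, Mul(N, Add(N, Y)))) = Add(-16, Mul(4, N, Add(N, Y))))
Pow(Add(-295, Function('Z')(Mul(-3, -4), 1)), 2) = Pow(Add(-295, Add(-16, Mul(4, Pow(1, 2)), Mul(4, 1, Mul(-3, -4)))), 2) = Pow(Add(-295, Add(-16, Mul(4, 1), Mul(4, 1, 12))), 2) = Pow(Add(-295, Add(-16, 4, 48)), 2) = Pow(Add(-295, 36), 2) = Pow(-259, 2) = 67081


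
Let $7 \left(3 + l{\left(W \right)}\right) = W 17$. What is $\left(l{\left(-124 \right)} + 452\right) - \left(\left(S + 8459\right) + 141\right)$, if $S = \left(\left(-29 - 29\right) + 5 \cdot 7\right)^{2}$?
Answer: $- \frac{62868}{7} \approx -8981.1$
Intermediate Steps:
$S = 529$ ($S = \left(\left(-29 - 29\right) + 35\right)^{2} = \left(-58 + 35\right)^{2} = \left(-23\right)^{2} = 529$)
$l{\left(W \right)} = -3 + \frac{17 W}{7}$ ($l{\left(W \right)} = -3 + \frac{W 17}{7} = -3 + \frac{17 W}{7}$)
$\left(l{\left(-124 \right)} + 452\right) - \left(\left(S + 8459\right) + 141\right) = \left(\left(-3 + \frac{17}{7} \left(-124\right)\right) + 452\right) - \left(\left(529 + 8459\right) + 141\right) = \left(\left(-3 - \frac{2108}{7}\right) + 452\right) - \left(8988 + 141\right) = \left(- \frac{2129}{7} + 452\right) - 9129 = \frac{1035}{7} - 9129 = - \frac{62868}{7}$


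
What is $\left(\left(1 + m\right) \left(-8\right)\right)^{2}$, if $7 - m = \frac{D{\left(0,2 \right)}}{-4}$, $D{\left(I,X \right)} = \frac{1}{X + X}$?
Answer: $\frac{16641}{4} \approx 4160.3$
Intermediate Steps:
$D{\left(I,X \right)} = \frac{1}{2 X}$
$m = \frac{113}{16}$ ($m = 7 - \frac{\frac{1}{2} \cdot \frac{1}{2}}{-4} = 7 - \frac{1}{2} \cdot \frac{1}{2} \left(- \frac{1}{4}\right) = 7 - \frac{1}{4} \left(- \frac{1}{4}\right) = 7 - - \frac{1}{16} = 7 + \frac{1}{16} = \frac{113}{16} \approx 7.0625$)
$\left(\left(1 + m\right) \left(-8\right)\right)^{2} = \left(\left(1 + \frac{113}{16}\right) \left(-8\right)\right)^{2} = \left(\frac{129}{16} \left(-8\right)\right)^{2} = \left(- \frac{129}{2}\right)^{2} = \frac{16641}{4}$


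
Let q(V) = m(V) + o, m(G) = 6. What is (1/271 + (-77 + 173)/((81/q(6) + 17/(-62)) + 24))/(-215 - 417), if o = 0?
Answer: -403825/98823944 ≈ -0.0040863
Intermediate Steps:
q(V) = 6 (q(V) = 6 + 0 = 6)
(1/271 + (-77 + 173)/((81/q(6) + 17/(-62)) + 24))/(-215 - 417) = (1/271 + (-77 + 173)/((81/6 + 17/(-62)) + 24))/(-215 - 417) = (1/271 + 96/((81*(⅙) + 17*(-1/62)) + 24))/(-632) = (1/271 + 96/((27/2 - 17/62) + 24))*(-1/632) = (1/271 + 96/(410/31 + 24))*(-1/632) = (1/271 + 96/(1154/31))*(-1/632) = (1/271 + 96*(31/1154))*(-1/632) = (1/271 + 1488/577)*(-1/632) = (403825/156367)*(-1/632) = -403825/98823944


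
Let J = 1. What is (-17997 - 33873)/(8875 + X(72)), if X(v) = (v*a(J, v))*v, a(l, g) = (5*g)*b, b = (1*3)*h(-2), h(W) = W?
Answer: 10374/2237713 ≈ 0.0046360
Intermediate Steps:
b = -6 (b = (1*3)*(-2) = 3*(-2) = -6)
a(l, g) = -30*g (a(l, g) = (5*g)*(-6) = -30*g)
X(v) = -30*v³ (X(v) = (v*(-30*v))*v = (-30*v²)*v = -30*v³)
(-17997 - 33873)/(8875 + X(72)) = (-17997 - 33873)/(8875 - 30*72³) = -51870/(8875 - 30*373248) = -51870/(8875 - 11197440) = -51870/(-11188565) = -51870*(-1/11188565) = 10374/2237713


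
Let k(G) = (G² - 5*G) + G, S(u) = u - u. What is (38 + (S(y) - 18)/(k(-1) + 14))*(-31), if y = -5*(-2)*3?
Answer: -21824/19 ≈ -1148.6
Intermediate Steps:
y = 30 (y = 10*3 = 30)
S(u) = 0
k(G) = G² - 4*G
(38 + (S(y) - 18)/(k(-1) + 14))*(-31) = (38 + (0 - 18)/(-(-4 - 1) + 14))*(-31) = (38 - 18/(-1*(-5) + 14))*(-31) = (38 - 18/(5 + 14))*(-31) = (38 - 18/19)*(-31) = (704/19)*(-31) = -21824/19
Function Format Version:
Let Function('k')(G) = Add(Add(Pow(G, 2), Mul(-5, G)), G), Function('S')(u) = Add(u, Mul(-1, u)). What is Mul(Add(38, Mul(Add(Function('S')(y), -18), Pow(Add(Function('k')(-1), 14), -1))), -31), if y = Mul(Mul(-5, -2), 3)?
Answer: Rational(-21824, 19) ≈ -1148.6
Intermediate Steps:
y = 30 (y = Mul(10, 3) = 30)
Function('S')(u) = 0
Function('k')(G) = Add(Pow(G, 2), Mul(-4, G))
Mul(Add(38, Mul(Add(Function('S')(y), -18), Pow(Add(Function('k')(-1), 14), -1))), -31) = Mul(Add(38, Mul(Add(0, -18), Pow(Add(Mul(-1, Add(-4, -1)), 14), -1))), -31) = Mul(Add(38, Mul(-18, Pow(Add(Mul(-1, -5), 14), -1))), -31) = Mul(Add(38, Mul(-18, Pow(Add(5, 14), -1))), -31) = Mul(Add(38, Mul(-18, Pow(19, -1))), -31) = Mul(Add(38, Mul(-18, Rational(1, 19))), -31) = Mul(Add(38, Rational(-18, 19)), -31) = Mul(Rational(704, 19), -31) = Rational(-21824, 19)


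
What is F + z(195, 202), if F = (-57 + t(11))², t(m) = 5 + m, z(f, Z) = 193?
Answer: 1874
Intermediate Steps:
F = 1681 (F = (-57 + (5 + 11))² = (-57 + 16)² = (-41)² = 1681)
F + z(195, 202) = 1681 + 193 = 1874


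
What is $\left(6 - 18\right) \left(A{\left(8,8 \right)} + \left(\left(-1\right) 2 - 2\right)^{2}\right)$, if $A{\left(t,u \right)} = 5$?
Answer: $-252$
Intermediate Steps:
$\left(6 - 18\right) \left(A{\left(8,8 \right)} + \left(\left(-1\right) 2 - 2\right)^{2}\right) = \left(6 - 18\right) \left(5 + \left(\left(-1\right) 2 - 2\right)^{2}\right) = \left(6 - 18\right) \left(5 + \left(-2 - 2\right)^{2}\right) = - 12 \left(5 + \left(-4\right)^{2}\right) = - 12 \left(5 + 16\right) = \left(-12\right) 21 = -252$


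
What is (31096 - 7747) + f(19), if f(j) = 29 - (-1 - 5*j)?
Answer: 23474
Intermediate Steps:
f(j) = 30 + 5*j (f(j) = 29 + (1 + 5*j) = 30 + 5*j)
(31096 - 7747) + f(19) = (31096 - 7747) + (30 + 5*19) = 23349 + (30 + 95) = 23349 + 125 = 23474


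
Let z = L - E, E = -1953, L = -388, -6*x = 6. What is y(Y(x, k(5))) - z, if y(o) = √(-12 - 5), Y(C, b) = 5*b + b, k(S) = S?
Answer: -1565 + I*√17 ≈ -1565.0 + 4.1231*I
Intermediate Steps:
x = -1 (x = -⅙*6 = -1)
Y(C, b) = 6*b
y(o) = I*√17 (y(o) = √(-17) = I*√17)
z = 1565 (z = -388 - 1*(-1953) = -388 + 1953 = 1565)
y(Y(x, k(5))) - z = I*√17 - 1*1565 = I*√17 - 1565 = -1565 + I*√17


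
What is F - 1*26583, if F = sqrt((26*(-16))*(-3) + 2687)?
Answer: -26583 + sqrt(3935) ≈ -26520.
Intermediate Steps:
F = sqrt(3935) (F = sqrt(-416*(-3) + 2687) = sqrt(1248 + 2687) = sqrt(3935) ≈ 62.730)
F - 1*26583 = sqrt(3935) - 1*26583 = sqrt(3935) - 26583 = -26583 + sqrt(3935)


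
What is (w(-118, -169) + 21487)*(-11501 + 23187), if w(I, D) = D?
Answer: 249122148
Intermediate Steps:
(w(-118, -169) + 21487)*(-11501 + 23187) = (-169 + 21487)*(-11501 + 23187) = 21318*11686 = 249122148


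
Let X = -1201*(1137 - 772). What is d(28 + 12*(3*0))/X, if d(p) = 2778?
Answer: -2778/438365 ≈ -0.0063372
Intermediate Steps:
X = -438365 (X = -1201*365 = -438365)
d(28 + 12*(3*0))/X = 2778/(-438365) = 2778*(-1/438365) = -2778/438365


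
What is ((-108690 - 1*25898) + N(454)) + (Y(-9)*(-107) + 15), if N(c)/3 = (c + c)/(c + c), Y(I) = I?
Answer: -133607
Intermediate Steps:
N(c) = 3 (N(c) = 3*((c + c)/(c + c)) = 3*((2*c)/((2*c))) = 3*((2*c)*(1/(2*c))) = 3*1 = 3)
((-108690 - 1*25898) + N(454)) + (Y(-9)*(-107) + 15) = ((-108690 - 1*25898) + 3) + (-9*(-107) + 15) = ((-108690 - 25898) + 3) + (963 + 15) = (-134588 + 3) + 978 = -134585 + 978 = -133607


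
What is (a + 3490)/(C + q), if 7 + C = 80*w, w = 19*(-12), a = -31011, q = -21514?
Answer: 27521/39761 ≈ 0.69216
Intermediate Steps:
w = -228
C = -18247 (C = -7 + 80*(-228) = -7 - 18240 = -18247)
(a + 3490)/(C + q) = (-31011 + 3490)/(-18247 - 21514) = -27521/(-39761) = -27521*(-1/39761) = 27521/39761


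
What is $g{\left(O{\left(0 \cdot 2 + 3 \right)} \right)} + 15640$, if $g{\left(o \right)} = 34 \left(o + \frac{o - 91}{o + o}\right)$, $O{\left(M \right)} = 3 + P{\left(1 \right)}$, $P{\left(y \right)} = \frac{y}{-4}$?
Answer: $\frac{334135}{22} \approx 15188.0$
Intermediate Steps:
$P{\left(y \right)} = - \frac{y}{4}$ ($P{\left(y \right)} = y \left(- \frac{1}{4}\right) = - \frac{y}{4}$)
$O{\left(M \right)} = \frac{11}{4}$ ($O{\left(M \right)} = 3 - \frac{1}{4} = \frac{11}{4}$)
$g{\left(o \right)} = 34 o + \frac{17 \left(-91 + o\right)}{o}$ ($g{\left(o \right)} = 34 \left(o + \frac{-91 + o}{2 o}\right) = 34 o + \frac{17 \left(-91 + o\right)}{o}$)
$g{\left(O{\left(0 \cdot 2 + 3 \right)} \right)} + 15640 = \left(17 - \frac{1547}{\frac{11}{4}} + 34 \cdot \frac{11}{4}\right) + 15640 = \left(17 - \frac{6188}{11} + \frac{187}{2}\right) + 15640 = - \frac{9945}{22} + 15640 = \frac{334135}{22}$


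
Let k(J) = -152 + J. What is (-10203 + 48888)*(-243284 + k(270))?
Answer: -9406876710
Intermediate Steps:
(-10203 + 48888)*(-243284 + k(270)) = (-10203 + 48888)*(-243284 + (-152 + 270)) = 38685*(-243284 + 118) = 38685*(-243166) = -9406876710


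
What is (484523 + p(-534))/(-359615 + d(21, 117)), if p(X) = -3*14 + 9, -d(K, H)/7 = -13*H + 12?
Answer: -242245/174526 ≈ -1.3880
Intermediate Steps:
d(K, H) = -84 + 91*H (d(K, H) = -7*(-13*H + 12) = -7*(12 - 13*H) = -84 + 91*H)
p(X) = -33 (p(X) = -42 + 9 = -33)
(484523 + p(-534))/(-359615 + d(21, 117)) = (484523 - 33)/(-359615 + (-84 + 91*117)) = 484490/(-359615 + (-84 + 10647)) = 484490/(-359615 + 10563) = 484490/(-349052) = 484490*(-1/349052) = -242245/174526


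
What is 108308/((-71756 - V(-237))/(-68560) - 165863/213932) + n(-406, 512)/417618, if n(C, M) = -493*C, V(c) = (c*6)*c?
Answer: 8292897298804542367/397141230817881 ≈ 20881.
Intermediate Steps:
V(c) = 6*c**2 (V(c) = (6*c)*c = 6*c**2)
108308/((-71756 - V(-237))/(-68560) - 165863/213932) + n(-406, 512)/417618 = 108308/((-71756 - 6*(-237)**2)/(-68560) - 165863/213932) - 493*(-406)/417618 = 108308/((-71756 - 6*56169)*(-1/68560) - 165863*1/213932) + 200158*(1/417618) = 108308/((-71756 - 1*337014)*(-1/68560) - 165863/213932) + 100079/208809 = 108308/((-71756 - 337014)*(-1/68560) - 165863/213932) + 100079/208809 = 108308/(-408770*(-1/68560) - 165863/213932) + 100079/208809 = 108308/(40877/6856 - 165863/213932) + 100079/208809 = 108308/(1901935409/366679448) + 100079/208809 = 108308*(366679448/1901935409) + 100079/208809 = 39714317653984/1901935409 + 100079/208809 = 8292897298804542367/397141230817881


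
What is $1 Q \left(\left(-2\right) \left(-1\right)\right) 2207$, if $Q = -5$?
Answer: $-22070$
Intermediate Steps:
$1 Q \left(\left(-2\right) \left(-1\right)\right) 2207 = 1 \left(-5\right) \left(\left(-2\right) \left(-1\right)\right) 2207 = \left(-5\right) 2 \cdot 2207 = \left(-10\right) 2207 = -22070$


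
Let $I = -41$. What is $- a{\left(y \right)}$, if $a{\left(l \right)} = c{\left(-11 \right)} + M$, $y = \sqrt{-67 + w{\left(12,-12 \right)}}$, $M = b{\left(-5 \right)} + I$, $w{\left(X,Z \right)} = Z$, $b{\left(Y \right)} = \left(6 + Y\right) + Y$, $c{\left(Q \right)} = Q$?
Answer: $56$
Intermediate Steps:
$b{\left(Y \right)} = 6 + 2 Y$
$M = -45$ ($M = \left(6 + 2 \left(-5\right)\right) - 41 = \left(6 - 10\right) - 41 = -4 - 41 = -45$)
$y = i \sqrt{79}$ ($y = \sqrt{-67 - 12} = \sqrt{-79} = i \sqrt{79} \approx 8.8882 i$)
$a{\left(l \right)} = -56$ ($a{\left(l \right)} = -11 - 45 = -56$)
$- a{\left(y \right)} = \left(-1\right) \left(-56\right) = 56$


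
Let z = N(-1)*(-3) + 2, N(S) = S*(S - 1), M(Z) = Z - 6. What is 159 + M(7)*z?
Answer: 155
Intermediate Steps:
M(Z) = -6 + Z
N(S) = S*(-1 + S)
z = -4 (z = -(-1 - 1)*(-3) + 2 = -1*(-2)*(-3) + 2 = 2*(-3) + 2 = -6 + 2 = -4)
159 + M(7)*z = 159 + (-6 + 7)*(-4) = 159 + 1*(-4) = 159 - 4 = 155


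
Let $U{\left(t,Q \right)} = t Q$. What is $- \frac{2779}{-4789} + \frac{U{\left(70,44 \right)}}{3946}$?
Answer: $\frac{12858027}{9448697} \approx 1.3608$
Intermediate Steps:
$U{\left(t,Q \right)} = Q t$
$- \frac{2779}{-4789} + \frac{U{\left(70,44 \right)}}{3946} = - \frac{2779}{-4789} + \frac{44 \cdot 70}{3946} = \left(-2779\right) \left(- \frac{1}{4789}\right) + 3080 \cdot \frac{1}{3946} = \frac{2779}{4789} + \frac{1540}{1973} = \frac{12858027}{9448697}$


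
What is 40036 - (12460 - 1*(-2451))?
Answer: 25125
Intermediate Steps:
40036 - (12460 - 1*(-2451)) = 40036 - (12460 + 2451) = 40036 - 1*14911 = 40036 - 14911 = 25125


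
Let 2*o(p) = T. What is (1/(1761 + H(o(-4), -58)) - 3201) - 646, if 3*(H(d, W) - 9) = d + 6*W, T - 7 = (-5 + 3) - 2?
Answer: -12729721/3309 ≈ -3847.0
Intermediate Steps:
T = 3 (T = 7 + ((-5 + 3) - 2) = 7 + (-2 - 2) = 7 - 4 = 3)
o(p) = 3/2 (o(p) = (½)*3 = 3/2)
H(d, W) = 9 + 2*W + d/3 (H(d, W) = 9 + (d + 6*W)/3 = 9 + (2*W + d/3) = 9 + 2*W + d/3)
(1/(1761 + H(o(-4), -58)) - 3201) - 646 = (1/(1761 + (9 + 2*(-58) + (⅓)*(3/2))) - 3201) - 646 = (1/(1761 + (9 - 116 + ½)) - 3201) - 646 = (1/(1761 - 213/2) - 3201) - 646 = (1/(3309/2) - 3201) - 646 = (2/3309 - 3201) - 646 = -10592107/3309 - 646 = -12729721/3309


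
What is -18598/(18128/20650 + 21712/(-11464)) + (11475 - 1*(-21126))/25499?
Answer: 206384491661282/11274561343 ≈ 18305.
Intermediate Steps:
-18598/(18128/20650 + 21712/(-11464)) + (11475 - 1*(-21126))/25499 = -18598/(18128*(1/20650) + 21712*(-1/11464)) + (11475 + 21126)*(1/25499) = -18598/(9064/10325 - 2714/1433) + 32601*(1/25499) = -18598/(-15033338/14795725) + 32601/25499 = -18598*(-14795725/15033338) + 32601/25499 = 8093261575/442157 + 32601/25499 = 206384491661282/11274561343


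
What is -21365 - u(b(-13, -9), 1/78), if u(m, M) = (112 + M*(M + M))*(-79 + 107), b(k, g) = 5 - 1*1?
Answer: -37266035/1521 ≈ -24501.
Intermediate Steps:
b(k, g) = 4 (b(k, g) = 5 - 1 = 4)
u(m, M) = 3136 + 56*M² (u(m, M) = (112 + M*(2*M))*28 = (112 + 2*M²)*28 = 3136 + 56*M²)
-21365 - u(b(-13, -9), 1/78) = -21365 - (3136 + 56*(1/78)²) = -21365 - (3136 + 56*(1/6084)) = -21365 - (3136 + 14/1521) = -21365 - 1*4769870/1521 = -21365 - 4769870/1521 = -37266035/1521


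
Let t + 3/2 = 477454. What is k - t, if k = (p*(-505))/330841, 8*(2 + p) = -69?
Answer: -1263686857495/2646728 ≈ -4.7745e+5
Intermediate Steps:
p = -85/8 (p = -2 + (⅛)*(-69) = -2 - 69/8 = -85/8 ≈ -10.625)
t = 954905/2 (t = -3/2 + 477454 = 954905/2 ≈ 4.7745e+5)
k = 42925/2646728 (k = -85/8*(-505)/330841 = (42925/8)*(1/330841) = 42925/2646728 ≈ 0.016218)
k - t = 42925/2646728 - 1*954905/2 = 42925/2646728 - 954905/2 = -1263686857495/2646728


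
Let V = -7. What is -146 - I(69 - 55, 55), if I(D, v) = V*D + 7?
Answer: -55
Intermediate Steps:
I(D, v) = 7 - 7*D (I(D, v) = -7*D + 7 = 7 - 7*D)
-146 - I(69 - 55, 55) = -146 - (7 - 7*(69 - 55)) = -146 - (7 - 7*14) = -146 - (7 - 98) = -146 - 1*(-91) = -146 + 91 = -55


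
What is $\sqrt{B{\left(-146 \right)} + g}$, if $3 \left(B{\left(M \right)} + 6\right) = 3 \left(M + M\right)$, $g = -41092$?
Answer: $i \sqrt{41390} \approx 203.45 i$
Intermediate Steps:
$B{\left(M \right)} = -6 + 2 M$ ($B{\left(M \right)} = -6 + \frac{3 \left(M + M\right)}{3} = -6 + \frac{3 \cdot 2 M}{3} = -6 + \frac{6 M}{3} = -6 + 2 M$)
$\sqrt{B{\left(-146 \right)} + g} = \sqrt{\left(-6 + 2 \left(-146\right)\right) - 41092} = \sqrt{\left(-6 - 292\right) - 41092} = \sqrt{-298 - 41092} = \sqrt{-41390} = i \sqrt{41390}$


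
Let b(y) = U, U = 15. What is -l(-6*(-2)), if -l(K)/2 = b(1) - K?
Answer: 6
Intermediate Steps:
b(y) = 15
l(K) = -30 + 2*K (l(K) = -2*(15 - K) = -30 + 2*K)
-l(-6*(-2)) = -(-30 + 2*(-6*(-2))) = -(-30 + 2*12) = -(-30 + 24) = -1*(-6) = 6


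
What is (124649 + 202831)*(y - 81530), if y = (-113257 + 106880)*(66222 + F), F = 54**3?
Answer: -467159111736960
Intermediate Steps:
F = 157464
y = -1426445622 (y = (-113257 + 106880)*(66222 + 157464) = -6377*223686 = -1426445622)
(124649 + 202831)*(y - 81530) = (124649 + 202831)*(-1426445622 - 81530) = 327480*(-1426527152) = -467159111736960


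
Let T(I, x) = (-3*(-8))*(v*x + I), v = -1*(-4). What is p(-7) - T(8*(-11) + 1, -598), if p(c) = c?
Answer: 59489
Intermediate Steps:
v = 4
T(I, x) = 24*I + 96*x (T(I, x) = (-3*(-8))*(4*x + I) = 24*(I + 4*x) = 24*I + 96*x)
p(-7) - T(8*(-11) + 1, -598) = -7 - (24*(8*(-11) + 1) + 96*(-598)) = -7 - (24*(-88 + 1) - 57408) = -7 - (24*(-87) - 57408) = -7 - (-2088 - 57408) = -7 - 1*(-59496) = -7 + 59496 = 59489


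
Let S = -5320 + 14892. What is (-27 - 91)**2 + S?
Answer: 23496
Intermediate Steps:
S = 9572
(-27 - 91)**2 + S = (-27 - 91)**2 + 9572 = (-118)**2 + 9572 = 13924 + 9572 = 23496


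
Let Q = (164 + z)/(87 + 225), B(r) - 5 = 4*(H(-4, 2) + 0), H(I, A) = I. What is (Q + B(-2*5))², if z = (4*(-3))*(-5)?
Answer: 160801/1521 ≈ 105.72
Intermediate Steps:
z = 60 (z = -12*(-5) = 60)
B(r) = -11 (B(r) = 5 + 4*(-4 + 0) = 5 + 4*(-4) = 5 - 16 = -11)
Q = 28/39 (Q = (164 + 60)/(87 + 225) = 224/312 = 224*(1/312) = 28/39 ≈ 0.71795)
(Q + B(-2*5))² = (28/39 - 11)² = (-401/39)² = 160801/1521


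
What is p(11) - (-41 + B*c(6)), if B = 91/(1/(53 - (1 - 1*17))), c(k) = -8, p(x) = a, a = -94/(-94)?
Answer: 50274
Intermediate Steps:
a = 1 (a = -94*(-1/94) = 1)
p(x) = 1
B = 6279 (B = 91/(1/(53 - (1 - 17))) = 91/(1/(53 - 1*(-16))) = 91/(1/(53 + 16)) = 91/(1/69) = 91*69 = 6279)
p(11) - (-41 + B*c(6)) = 1 - (-41 + 6279*(-8)) = 1 - (-41 - 50232) = 1 - 1*(-50273) = 1 + 50273 = 50274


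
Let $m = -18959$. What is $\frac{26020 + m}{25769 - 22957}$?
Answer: $\frac{7061}{2812} \approx 2.511$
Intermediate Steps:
$\frac{26020 + m}{25769 - 22957} = \frac{26020 - 18959}{25769 - 22957} = \frac{7061}{2812}$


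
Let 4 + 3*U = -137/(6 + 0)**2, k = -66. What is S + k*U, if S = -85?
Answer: 1561/18 ≈ 86.722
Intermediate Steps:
U = -281/108 (U = -4/3 + (-137/(6 + 0)**2)/3 = -4/3 + (-137/(6**2))/3 = -4/3 + (-137/36)/3 = -4/3 + (-137*1/36)/3 = -4/3 + (1/3)*(-137/36) = -4/3 - 137/108 = -281/108 ≈ -2.6019)
S + k*U = -85 - 66*(-281/108) = -85 + 3091/18 = 1561/18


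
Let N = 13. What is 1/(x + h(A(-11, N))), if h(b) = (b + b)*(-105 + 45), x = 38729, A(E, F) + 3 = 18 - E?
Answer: 1/35609 ≈ 2.8083e-5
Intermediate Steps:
A(E, F) = 15 - E (A(E, F) = -3 + (18 - E) = 15 - E)
h(b) = -120*b (h(b) = (2*b)*(-60) = -120*b)
1/(x + h(A(-11, N))) = 1/(38729 - 120*(15 - 1*(-11))) = 1/(38729 - 120*(15 + 11)) = 1/(38729 - 120*26) = 1/(38729 - 3120) = 1/35609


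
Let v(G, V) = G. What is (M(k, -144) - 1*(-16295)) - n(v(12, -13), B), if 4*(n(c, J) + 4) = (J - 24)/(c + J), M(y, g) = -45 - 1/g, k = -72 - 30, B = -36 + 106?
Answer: 95962829/5904 ≈ 16254.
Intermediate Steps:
B = 70
k = -102
n(c, J) = -4 + (-24 + J)/(4*(J + c)) (n(c, J) = -4 + ((J - 24)/(c + J))/4 = -4 + ((-24 + J)/(J + c))/4 = -4 + (-24 + J)/(4*(J + c)))
(M(k, -144) - 1*(-16295)) - n(v(12, -13), B) = ((-45 - 1/(-144)) - 1*(-16295)) - (-6 - 4*12 - 15/4*70)/(70 + 12) = ((-45 - 1*(-1/144)) + 16295) - (-6 - 48 - 525/2)/82 = ((-45 + 1/144) + 16295) - (-633)/(82*2) = (-6479/144 + 16295) - 1*(-633/164) = 2340001/144 + 633/164 = 95962829/5904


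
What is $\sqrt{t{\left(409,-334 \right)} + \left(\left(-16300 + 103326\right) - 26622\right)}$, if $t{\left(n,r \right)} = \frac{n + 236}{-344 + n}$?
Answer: $\frac{\sqrt{10209953}}{13} \approx 245.79$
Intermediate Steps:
$t{\left(n,r \right)} = \frac{236 + n}{-344 + n}$
$\sqrt{t{\left(409,-334 \right)} + \left(\left(-16300 + 103326\right) - 26622\right)} = \sqrt{\frac{236 + 409}{-344 + 409} + \left(\left(-16300 + 103326\right) - 26622\right)} = \sqrt{\frac{1}{65} \cdot 645 + \left(87026 - 26622\right)} = \sqrt{\frac{1}{65} \cdot 645 + 60404} = \sqrt{\frac{129}{13} + 60404} = \sqrt{\frac{785381}{13}} = \frac{\sqrt{10209953}}{13}$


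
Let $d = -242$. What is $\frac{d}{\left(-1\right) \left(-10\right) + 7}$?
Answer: $- \frac{242}{17} \approx -14.235$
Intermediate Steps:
$\frac{d}{\left(-1\right) \left(-10\right) + 7} = - \frac{242}{\left(-1\right) \left(-10\right) + 7} = - \frac{242}{10 + 7} = - \frac{242}{17}$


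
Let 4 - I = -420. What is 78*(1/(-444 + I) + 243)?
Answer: 189501/10 ≈ 18950.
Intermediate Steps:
I = 424 (I = 4 - 1*(-420) = 4 + 420 = 424)
78*(1/(-444 + I) + 243) = 78*(1/(-444 + 424) + 243) = 78*(1/(-20) + 243) = 78*(-1/20 + 243) = 78*(4859/20) = 189501/10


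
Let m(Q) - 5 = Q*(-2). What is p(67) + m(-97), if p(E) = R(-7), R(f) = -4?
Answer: 195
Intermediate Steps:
p(E) = -4
m(Q) = 5 - 2*Q (m(Q) = 5 + Q*(-2) = 5 - 2*Q)
p(67) + m(-97) = -4 + (5 - 2*(-97)) = -4 + (5 + 194) = -4 + 199 = 195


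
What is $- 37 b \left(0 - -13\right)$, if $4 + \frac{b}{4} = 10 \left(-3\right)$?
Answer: $65416$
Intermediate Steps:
$b = -136$ ($b = -16 + 4 \cdot 10 \left(-3\right) = -16 + 4 \left(-30\right) = -16 - 120 = -136$)
$- 37 b \left(0 - -13\right) = \left(-37\right) \left(-136\right) \left(0 - -13\right) = 5032 \left(0 + 13\right) = 5032 \cdot 13 = 65416$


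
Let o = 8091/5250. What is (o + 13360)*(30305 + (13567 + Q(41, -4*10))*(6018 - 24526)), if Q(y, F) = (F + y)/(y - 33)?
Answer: -11741389552640033/3500 ≈ -3.3547e+12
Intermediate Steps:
o = 2697/1750 (o = 8091*(1/5250) = 2697/1750 ≈ 1.5411)
Q(y, F) = (F + y)/(-33 + y)
(o + 13360)*(30305 + (13567 + Q(41, -4*10))*(6018 - 24526)) = (2697/1750 + 13360)*(30305 + (13567 + (-4*10 + 41)/(-33 + 41))*(6018 - 24526)) = 23382697*(30305 + (13567 + (-40 + 41)/8)*(-18508))/1750 = 23382697*(30305 + (13567 + (⅛)*1)*(-18508))/1750 = 23382697*(30305 + (13567 + ⅛)*(-18508))/1750 = 23382697*(30305 + (108537/8)*(-18508))/1750 = 23382697*(30305 - 502200699/2)/1750 = (23382697/1750)*(-502140089/2) = -11741389552640033/3500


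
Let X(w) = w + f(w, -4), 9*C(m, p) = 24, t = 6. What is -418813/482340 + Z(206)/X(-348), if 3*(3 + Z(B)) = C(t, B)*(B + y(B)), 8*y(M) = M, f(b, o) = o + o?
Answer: -15438278/10732065 ≈ -1.4385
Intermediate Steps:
f(b, o) = 2*o
C(m, p) = 8/3 (C(m, p) = (1/9)*24 = 8/3)
y(M) = M/8
X(w) = -8 + w (X(w) = w + 2*(-4) = w - 8 = -8 + w)
Z(B) = -3 + B (Z(B) = -3 + (8*(B + B/8)/3)/3 = -3 + (8*(9*B/8)/3)/3 = -3 + (3*B)/3 = -3 + B)
-418813/482340 + Z(206)/X(-348) = -418813/482340 + (-3 + 206)/(-8 - 348) = -418813*1/482340 + 203/(-356) = -418813/482340 + 203*(-1/356) = -418813/482340 - 203/356 = -15438278/10732065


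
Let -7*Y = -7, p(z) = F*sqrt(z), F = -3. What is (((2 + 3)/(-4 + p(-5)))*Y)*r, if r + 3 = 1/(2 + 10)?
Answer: 175/183 - 175*I*sqrt(5)/244 ≈ 0.95628 - 1.6037*I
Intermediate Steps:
p(z) = -3*sqrt(z)
Y = 1 (Y = -1/7*(-7) = 1)
r = -35/12 (r = -3 + 1/(2 + 10) = -3 + 1/12 = -35/12 ≈ -2.9167)
(((2 + 3)/(-4 + p(-5)))*Y)*r = (((2 + 3)/(-4 - 3*I*sqrt(5)))*1)*(-35/12) = ((5/(-4 - 3*I*sqrt(5)))*1)*(-35/12) = (5/(-4 - 3*I*sqrt(5)))*(-35/12) = -175/(12*(-4 - 3*I*sqrt(5)))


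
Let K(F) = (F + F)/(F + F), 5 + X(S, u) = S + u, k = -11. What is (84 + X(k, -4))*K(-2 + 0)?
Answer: 64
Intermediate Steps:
X(S, u) = -5 + S + u (X(S, u) = -5 + (S + u) = -5 + S + u)
K(F) = 1 (K(F) = (2*F)/((2*F)) = (2*F)*(1/(2*F)) = 1)
(84 + X(k, -4))*K(-2 + 0) = (84 + (-5 - 11 - 4))*1 = (84 - 20)*1 = 64*1 = 64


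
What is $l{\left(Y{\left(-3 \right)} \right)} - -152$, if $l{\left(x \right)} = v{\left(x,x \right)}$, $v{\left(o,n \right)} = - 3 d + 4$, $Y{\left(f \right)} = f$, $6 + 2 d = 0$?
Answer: $165$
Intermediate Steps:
$d = -3$ ($d = -3 + \frac{1}{2} \cdot 0 = -3 + 0 = -3$)
$v{\left(o,n \right)} = 13$ ($v{\left(o,n \right)} = \left(-3\right) \left(-3\right) + 4 = 9 + 4 = 13$)
$l{\left(x \right)} = 13$
$l{\left(Y{\left(-3 \right)} \right)} - -152 = 13 - -152 = 13 + 152 = 165$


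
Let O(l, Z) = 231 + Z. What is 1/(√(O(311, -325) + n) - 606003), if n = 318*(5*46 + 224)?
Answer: -606003/367239491731 - √144278/367239491731 ≈ -1.6512e-6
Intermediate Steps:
n = 144372 (n = 318*(230 + 224) = 318*454 = 144372)
1/(√(O(311, -325) + n) - 606003) = 1/(√((231 - 325) + 144372) - 606003) = 1/(√(-94 + 144372) - 606003) = 1/(√144278 - 606003) = 1/(-606003 + √144278)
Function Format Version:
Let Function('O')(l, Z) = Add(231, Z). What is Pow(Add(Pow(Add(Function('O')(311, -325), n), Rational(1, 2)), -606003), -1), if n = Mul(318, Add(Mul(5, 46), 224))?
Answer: Add(Rational(-606003, 367239491731), Mul(Rational(-1, 367239491731), Pow(144278, Rational(1, 2)))) ≈ -1.6512e-6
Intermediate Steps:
n = 144372 (n = Mul(318, Add(230, 224)) = Mul(318, 454) = 144372)
Pow(Add(Pow(Add(Function('O')(311, -325), n), Rational(1, 2)), -606003), -1) = Pow(Add(Pow(Add(Add(231, -325), 144372), Rational(1, 2)), -606003), -1) = Pow(Add(Pow(Add(-94, 144372), Rational(1, 2)), -606003), -1) = Pow(Add(Pow(144278, Rational(1, 2)), -606003), -1) = Pow(Add(-606003, Pow(144278, Rational(1, 2))), -1)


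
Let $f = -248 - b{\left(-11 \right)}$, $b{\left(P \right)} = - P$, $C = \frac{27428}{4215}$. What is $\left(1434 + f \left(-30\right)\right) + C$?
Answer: $\frac{38822288}{4215} \approx 9210.5$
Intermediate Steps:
$C = \frac{27428}{4215}$ ($C = 27428 \cdot \frac{1}{4215} = \frac{27428}{4215} \approx 6.5072$)
$f = -259$ ($f = -248 - \left(-1\right) \left(-11\right) = -248 - 11 = -259$)
$\left(1434 + f \left(-30\right)\right) + C = \left(1434 - -7770\right) + \frac{27428}{4215} = \left(1434 + 7770\right) + \frac{27428}{4215} = 9204 + \frac{27428}{4215} = \frac{38822288}{4215}$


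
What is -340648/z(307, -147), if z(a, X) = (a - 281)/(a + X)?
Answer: -27251840/13 ≈ -2.0963e+6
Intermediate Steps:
z(a, X) = (-281 + a)/(X + a)
-340648/z(307, -147) = -340648*(-147 + 307)/(-281 + 307) = -340648/(26/160) = -340648/((1/160)*26) = -340648/13/80 = -340648*80/13 = -27251840/13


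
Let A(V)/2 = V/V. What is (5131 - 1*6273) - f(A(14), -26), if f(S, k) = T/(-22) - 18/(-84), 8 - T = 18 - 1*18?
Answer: -175845/154 ≈ -1141.9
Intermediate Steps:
A(V) = 2 (A(V) = 2*(V/V) = 2*1 = 2)
T = 8 (T = 8 - (18 - 1*18) = 8 - (18 - 18) = 8 - 1*0 = 8 + 0 = 8)
f(S, k) = -23/154 (f(S, k) = 8/(-22) - 18/(-84) = 8*(-1/22) - 18*(-1/84) = -4/11 + 3/14 = -23/154)
(5131 - 1*6273) - f(A(14), -26) = (5131 - 1*6273) - 1*(-23/154) = (5131 - 6273) + 23/154 = -1142 + 23/154 = -175845/154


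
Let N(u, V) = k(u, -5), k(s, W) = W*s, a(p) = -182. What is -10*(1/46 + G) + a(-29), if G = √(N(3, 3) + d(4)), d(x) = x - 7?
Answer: -4191/23 - 30*I*√2 ≈ -182.22 - 42.426*I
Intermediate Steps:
N(u, V) = -5*u
d(x) = -7 + x
G = 3*I*√2 (G = √(-5*3 + (-7 + 4)) = √(-15 - 3) = √(-18) = 3*I*√2 ≈ 4.2426*I)
-10*(1/46 + G) + a(-29) = -10*(1/46 + 3*I*√2) - 182 = (-5/23 - 30*I*√2) - 182 = -4191/23 - 30*I*√2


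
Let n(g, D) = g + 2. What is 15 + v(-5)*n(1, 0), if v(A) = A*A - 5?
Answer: 75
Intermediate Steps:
v(A) = -5 + A² (v(A) = A² - 5 = -5 + A²)
n(g, D) = 2 + g
15 + v(-5)*n(1, 0) = 15 + (-5 + (-5)²)*(2 + 1) = 15 + (-5 + 25)*3 = 15 + 20*3 = 15 + 60 = 75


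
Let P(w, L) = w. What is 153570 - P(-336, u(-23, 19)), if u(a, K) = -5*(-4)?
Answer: 153906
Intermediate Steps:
u(a, K) = 20
153570 - P(-336, u(-23, 19)) = 153570 - 1*(-336) = 153570 + 336 = 153906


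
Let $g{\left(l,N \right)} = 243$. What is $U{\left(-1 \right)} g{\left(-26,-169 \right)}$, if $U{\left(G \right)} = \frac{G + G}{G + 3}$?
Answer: $-243$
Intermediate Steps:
$U{\left(G \right)} = \frac{2 G}{3 + G}$
$U{\left(-1 \right)} g{\left(-26,-169 \right)} = 2 \left(-1\right) \frac{1}{3 - 1} \cdot 243 = 2 \left(-1\right) \frac{1}{2} \cdot 243 = \left(-1\right) 243 = -243$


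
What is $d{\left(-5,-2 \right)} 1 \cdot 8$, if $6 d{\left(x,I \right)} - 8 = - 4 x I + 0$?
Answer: $- \frac{128}{3} \approx -42.667$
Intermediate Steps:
$d{\left(x,I \right)} = \frac{4}{3} - \frac{2 I x}{3}$ ($d{\left(x,I \right)} = \frac{4}{3} + \frac{- 4 x I + 0}{6} = \frac{4}{3} + \frac{- 4 I x + 0}{6} = \frac{4}{3} + \frac{\left(-4\right) I x}{6} = \frac{4}{3} - \frac{2 I x}{3}$)
$d{\left(-5,-2 \right)} 1 \cdot 8 = \left(\frac{4}{3} - \left(- \frac{4}{3}\right) \left(-5\right)\right) 1 \cdot 8 = \left(\frac{4}{3} - \frac{20}{3}\right) 1 \cdot 8 = \left(- \frac{16}{3}\right) 1 \cdot 8 = \left(- \frac{16}{3}\right) 8 = - \frac{128}{3}$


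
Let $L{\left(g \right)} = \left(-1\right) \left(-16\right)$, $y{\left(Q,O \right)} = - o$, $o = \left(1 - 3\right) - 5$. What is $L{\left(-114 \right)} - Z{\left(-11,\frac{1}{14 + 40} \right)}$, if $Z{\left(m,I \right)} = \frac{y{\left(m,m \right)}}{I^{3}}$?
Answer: $-1102232$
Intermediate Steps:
$o = -7$ ($o = -2 - 5 = -7$)
$y{\left(Q,O \right)} = 7$ ($y{\left(Q,O \right)} = \left(-1\right) \left(-7\right) = 7$)
$L{\left(g \right)} = 16$
$Z{\left(m,I \right)} = \frac{7}{I^{3}}$
$L{\left(-114 \right)} - Z{\left(-11,\frac{1}{14 + 40} \right)} = 16 - \frac{7}{\frac{1}{\left(14 + 40\right)^{3}}} = 16 - \frac{7}{\frac{1}{157464}} = 16 - 7 \frac{1}{(\frac{1}{54})^{3}} = 16 - 7 \cdot 157464 = 16 - 1102248 = -1102232$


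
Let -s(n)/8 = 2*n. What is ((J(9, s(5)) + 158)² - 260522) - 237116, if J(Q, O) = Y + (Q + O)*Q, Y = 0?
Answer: -266277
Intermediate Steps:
s(n) = -16*n
J(Q, O) = Q*(O + Q) (J(Q, O) = 0 + (Q + O)*Q = 0 + (O + Q)*Q = 0 + Q*(O + Q) = Q*(O + Q))
((J(9, s(5)) + 158)² - 260522) - 237116 = ((9*(-16*5 + 9) + 158)² - 260522) - 237116 = ((9*(-80 + 9) + 158)² - 260522) - 237116 = ((9*(-71) + 158)² - 260522) - 237116 = ((-639 + 158)² - 260522) - 237116 = ((-481)² - 260522) - 237116 = (231361 - 260522) - 237116 = -29161 - 237116 = -266277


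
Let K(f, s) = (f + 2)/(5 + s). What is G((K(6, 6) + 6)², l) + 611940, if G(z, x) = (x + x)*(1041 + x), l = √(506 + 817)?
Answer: 614586 + 43722*√3 ≈ 6.9032e+5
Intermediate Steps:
K(f, s) = (2 + f)/(5 + s)
l = 21*√3 (l = √1323 = 21*√3 ≈ 36.373)
G(z, x) = 2*x*(1041 + x) (G(z, x) = (2*x)*(1041 + x) = 2*x*(1041 + x))
G((K(6, 6) + 6)², l) + 611940 = 2*(21*√3)*(1041 + 21*√3) + 611940 = 42*√3*(1041 + 21*√3) + 611940 = 611940 + 42*√3*(1041 + 21*√3)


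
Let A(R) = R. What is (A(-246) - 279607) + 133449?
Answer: -146404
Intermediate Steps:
(A(-246) - 279607) + 133449 = (-246 - 279607) + 133449 = -279853 + 133449 = -146404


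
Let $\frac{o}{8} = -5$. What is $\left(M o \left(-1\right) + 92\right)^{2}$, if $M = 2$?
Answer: $29584$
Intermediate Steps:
$o = -40$ ($o = 8 \left(-5\right) = -40$)
$\left(M o \left(-1\right) + 92\right)^{2} = \left(2 \left(-40\right) \left(-1\right) + 92\right)^{2} = \left(\left(-80\right) \left(-1\right) + 92\right)^{2} = \left(80 + 92\right)^{2} = 172^{2} = 29584$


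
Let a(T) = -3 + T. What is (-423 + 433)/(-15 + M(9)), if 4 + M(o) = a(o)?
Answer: -10/13 ≈ -0.76923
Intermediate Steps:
M(o) = -7 + o (M(o) = -4 + (-3 + o) = -7 + o)
(-423 + 433)/(-15 + M(9)) = (-423 + 433)/(-15 + (-7 + 9)) = 10/(-15 + 2) = 10/(-13) = 10*(-1/13) = -10/13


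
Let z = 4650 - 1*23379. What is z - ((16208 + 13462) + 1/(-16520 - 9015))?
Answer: -1235868464/25535 ≈ -48399.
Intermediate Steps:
z = -18729 (z = 4650 - 23379 = -18729)
z - ((16208 + 13462) + 1/(-16520 - 9015)) = -18729 - ((16208 + 13462) + 1/(-16520 - 9015)) = -18729 - (29670 + 1/(-25535)) = -18729 - (29670 - 1/25535) = -18729 - 1*757623449/25535 = -18729 - 757623449/25535 = -1235868464/25535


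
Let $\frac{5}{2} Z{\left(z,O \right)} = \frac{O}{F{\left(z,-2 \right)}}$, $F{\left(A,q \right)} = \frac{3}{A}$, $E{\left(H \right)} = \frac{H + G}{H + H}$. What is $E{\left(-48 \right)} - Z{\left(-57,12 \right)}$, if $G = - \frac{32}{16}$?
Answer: $\frac{22013}{240} \approx 91.721$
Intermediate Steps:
$G = -2$ ($G = \left(-32\right) \frac{1}{16} = -2$)
$E{\left(H \right)} = \frac{-2 + H}{2 H}$ ($E{\left(H \right)} = \frac{H - 2}{H + H} = \frac{-2 + H}{2 H}$)
$Z{\left(z,O \right)} = \frac{2 O z}{15}$ ($Z{\left(z,O \right)} = \frac{2 \frac{O}{3 \frac{1}{z}}}{5} = \frac{2 O \frac{z}{3}}{5} = \frac{2 \frac{O z}{3}}{5} = \frac{2 O z}{15}$)
$E{\left(-48 \right)} - Z{\left(-57,12 \right)} = \frac{-2 - 48}{2 \left(-48\right)} - \frac{2}{15} \cdot 12 \left(-57\right) = \frac{1}{2} \left(- \frac{1}{48}\right) \left(-50\right) - - \frac{456}{5} = \frac{25}{48} + \frac{456}{5} = \frac{22013}{240}$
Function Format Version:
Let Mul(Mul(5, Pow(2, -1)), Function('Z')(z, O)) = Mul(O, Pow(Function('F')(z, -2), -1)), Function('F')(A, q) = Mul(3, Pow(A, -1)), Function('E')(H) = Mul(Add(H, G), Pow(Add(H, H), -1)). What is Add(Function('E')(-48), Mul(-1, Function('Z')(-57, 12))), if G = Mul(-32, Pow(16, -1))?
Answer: Rational(22013, 240) ≈ 91.721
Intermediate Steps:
G = -2 (G = Mul(-32, Rational(1, 16)) = -2)
Function('E')(H) = Mul(Rational(1, 2), Pow(H, -1), Add(-2, H)) (Function('E')(H) = Mul(Add(H, -2), Pow(Add(H, H), -1)) = Mul(Add(-2, H), Pow(Mul(2, H), -1)) = Mul(Add(-2, H), Mul(Rational(1, 2), Pow(H, -1))) = Mul(Rational(1, 2), Pow(H, -1), Add(-2, H)))
Function('Z')(z, O) = Mul(Rational(2, 15), O, z) (Function('Z')(z, O) = Mul(Rational(2, 5), Mul(O, Pow(Mul(3, Pow(z, -1)), -1))) = Mul(Rational(2, 5), Mul(O, Mul(Rational(1, 3), z))) = Mul(Rational(2, 5), Mul(Rational(1, 3), O, z)) = Mul(Rational(2, 15), O, z))
Add(Function('E')(-48), Mul(-1, Function('Z')(-57, 12))) = Add(Mul(Rational(1, 2), Pow(-48, -1), Add(-2, -48)), Mul(-1, Mul(Rational(2, 15), 12, -57))) = Add(Mul(Rational(1, 2), Rational(-1, 48), -50), Mul(-1, Rational(-456, 5))) = Add(Rational(25, 48), Rational(456, 5)) = Rational(22013, 240)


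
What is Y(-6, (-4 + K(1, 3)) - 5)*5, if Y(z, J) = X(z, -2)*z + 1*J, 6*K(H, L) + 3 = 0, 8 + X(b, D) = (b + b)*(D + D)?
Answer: -2495/2 ≈ -1247.5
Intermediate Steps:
X(b, D) = -8 + 4*D*b (X(b, D) = -8 + (b + b)*(D + D) = -8 + (2*b)*(2*D) = -8 + 4*D*b)
K(H, L) = -½ (K(H, L) = -½ + (⅙)*0 = -½ + 0 = -½)
Y(z, J) = J + z*(-8 - 8*z) (Y(z, J) = (-8 + 4*(-2)*z)*z + 1*J = (-8 - 8*z)*z + J = z*(-8 - 8*z) + J = J + z*(-8 - 8*z))
Y(-6, (-4 + K(1, 3)) - 5)*5 = (((-4 - ½) - 5) - 8*(-6)*(1 - 6))*5 = ((-9/2 - 5) - 8*(-6)*(-5))*5 = (-19/2 - 240)*5 = -499/2*5 = -2495/2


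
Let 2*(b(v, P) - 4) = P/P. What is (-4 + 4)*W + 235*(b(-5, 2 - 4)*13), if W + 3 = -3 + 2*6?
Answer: 27495/2 ≈ 13748.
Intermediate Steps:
b(v, P) = 9/2 (b(v, P) = 4 + (P/P)/2 = 4 + (1/2)*1 = 4 + 1/2 = 9/2)
W = 6 (W = -3 + (-3 + 2*6) = -3 + (-3 + 12) = -3 + 9 = 6)
(-4 + 4)*W + 235*(b(-5, 2 - 4)*13) = (-4 + 4)*6 + 235*((9/2)*13) = 0*6 + 235*(117/2) = 0 + 27495/2 = 27495/2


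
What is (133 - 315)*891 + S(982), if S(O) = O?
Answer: -161180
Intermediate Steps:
(133 - 315)*891 + S(982) = (133 - 315)*891 + 982 = -182*891 + 982 = -162162 + 982 = -161180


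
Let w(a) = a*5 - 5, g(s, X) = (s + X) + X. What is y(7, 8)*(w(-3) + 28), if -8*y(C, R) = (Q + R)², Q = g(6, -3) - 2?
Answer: -36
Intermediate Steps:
g(s, X) = s + 2*X (g(s, X) = (X + s) + X = s + 2*X)
Q = -2 (Q = (6 + 2*(-3)) - 2 = (6 - 6) - 2 = 0 - 2 = -2)
y(C, R) = -(-2 + R)²/8
w(a) = -5 + 5*a (w(a) = 5*a - 5 = -5 + 5*a)
y(7, 8)*(w(-3) + 28) = (-(-2 + 8)²/8)*((-5 + 5*(-3)) + 28) = (-⅛*6²)*((-5 - 15) + 28) = (-⅛*36)*(-20 + 28) = -9/2*8 = -36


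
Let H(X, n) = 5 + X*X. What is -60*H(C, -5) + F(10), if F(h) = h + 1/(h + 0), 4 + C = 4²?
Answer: -89299/10 ≈ -8929.9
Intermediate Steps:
C = 12 (C = -4 + 4² = -4 + 16 = 12)
H(X, n) = 5 + X²
F(h) = h + 1/h
-60*H(C, -5) + F(10) = -60*(5 + 12²) + (10 + 1/10) = -60*(5 + 144) + (10 + ⅒) = -60*149 + 101/10 = -8940 + 101/10 = -89299/10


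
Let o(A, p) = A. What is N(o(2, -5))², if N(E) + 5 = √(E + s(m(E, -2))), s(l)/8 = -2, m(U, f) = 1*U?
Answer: (5 - I*√14)² ≈ 11.0 - 37.417*I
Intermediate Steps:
m(U, f) = U
s(l) = -16 (s(l) = 8*(-2) = -16)
N(E) = -5 + √(-16 + E) (N(E) = -5 + √(E - 16) = -5 + √(-16 + E))
N(o(2, -5))² = (-5 + √(-16 + 2))² = (-5 + √(-14))² = (-5 + I*√14)²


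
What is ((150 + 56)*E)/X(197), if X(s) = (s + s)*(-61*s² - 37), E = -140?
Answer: 1030/33312503 ≈ 3.0919e-5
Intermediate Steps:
X(s) = 2*s*(-37 - 61*s²) (X(s) = (2*s)*(-37 - 61*s²) = 2*s*(-37 - 61*s²))
((150 + 56)*E)/X(197) = ((150 + 56)*(-140))/(-122*197³ - 74*197) = (206*(-140))/(-122*7645373 - 14578) = -28840/(-932735506 - 14578) = -28840/(-932750084) = -28840*(-1/932750084) = 1030/33312503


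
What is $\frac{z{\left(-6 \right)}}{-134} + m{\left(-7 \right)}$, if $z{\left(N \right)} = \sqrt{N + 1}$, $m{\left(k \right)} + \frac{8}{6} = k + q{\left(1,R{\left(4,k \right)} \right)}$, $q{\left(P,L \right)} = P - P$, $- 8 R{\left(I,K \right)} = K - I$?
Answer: $- \frac{25}{3} - \frac{i \sqrt{5}}{134} \approx -8.3333 - 0.016687 i$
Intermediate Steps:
$R{\left(I,K \right)} = - \frac{K}{8} + \frac{I}{8}$ ($R{\left(I,K \right)} = - \frac{K - I}{8} = - \frac{K}{8} + \frac{I}{8}$)
$q{\left(P,L \right)} = 0$
$m{\left(k \right)} = - \frac{4}{3} + k$ ($m{\left(k \right)} = - \frac{4}{3} + \left(k + 0\right) = - \frac{4}{3} + k$)
$z{\left(N \right)} = \sqrt{1 + N}$
$\frac{z{\left(-6 \right)}}{-134} + m{\left(-7 \right)} = \frac{\sqrt{1 - 6}}{-134} - \frac{25}{3} = \sqrt{-5} \left(- \frac{1}{134}\right) - \frac{25}{3} = i \sqrt{5} \left(- \frac{1}{134}\right) - \frac{25}{3} = - \frac{i \sqrt{5}}{134} - \frac{25}{3} = - \frac{25}{3} - \frac{i \sqrt{5}}{134}$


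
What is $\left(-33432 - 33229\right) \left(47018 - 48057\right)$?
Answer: $69260779$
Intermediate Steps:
$\left(-33432 - 33229\right) \left(47018 - 48057\right) = \left(-66661\right) \left(-1039\right) = 69260779$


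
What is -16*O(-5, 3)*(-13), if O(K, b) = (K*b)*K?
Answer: 15600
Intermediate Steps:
O(K, b) = b*K²
-16*O(-5, 3)*(-13) = -48*(-5)²*(-13) = -48*25*(-13) = -16*75*(-13) = -1200*(-13) = 15600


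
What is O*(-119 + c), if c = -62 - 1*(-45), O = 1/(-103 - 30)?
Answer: 136/133 ≈ 1.0226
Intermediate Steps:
O = -1/133 (O = 1/(-133) = -1/133 ≈ -0.0075188)
c = -17 (c = -62 + 45 = -17)
O*(-119 + c) = -(-119 - 17)/133 = -1/133*(-136) = 136/133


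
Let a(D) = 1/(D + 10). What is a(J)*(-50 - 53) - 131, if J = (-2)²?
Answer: -1937/14 ≈ -138.36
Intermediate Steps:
J = 4
a(D) = 1/(10 + D)
a(J)*(-50 - 53) - 131 = (-50 - 53)/(10 + 4) - 131 = -103/14 - 131 = -1937/14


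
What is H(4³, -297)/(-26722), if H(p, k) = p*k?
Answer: 9504/13361 ≈ 0.71132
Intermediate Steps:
H(p, k) = k*p
H(4³, -297)/(-26722) = -297*4³/(-26722) = -297*64*(-1/26722) = -19008*(-1/26722) = 9504/13361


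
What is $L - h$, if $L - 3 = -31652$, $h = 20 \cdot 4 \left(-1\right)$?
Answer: $-31569$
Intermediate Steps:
$h = -80$ ($h = 80 \left(-1\right) = -80$)
$L = -31649$ ($L = 3 - 31652 = -31649$)
$L - h = -31649 - -80 = -31649 + 80 = -31569$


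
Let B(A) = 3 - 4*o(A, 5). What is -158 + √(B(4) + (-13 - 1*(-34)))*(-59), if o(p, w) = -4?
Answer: -158 - 118*√10 ≈ -531.15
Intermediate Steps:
B(A) = 19 (B(A) = 3 - 4*(-4) = 3 + 16 = 19)
-158 + √(B(4) + (-13 - 1*(-34)))*(-59) = -158 + √(19 + (-13 - 1*(-34)))*(-59) = -158 + √(19 + (-13 + 34))*(-59) = -158 + √(19 + 21)*(-59) = -158 + √40*(-59) = -158 + (2*√10)*(-59) = -158 - 118*√10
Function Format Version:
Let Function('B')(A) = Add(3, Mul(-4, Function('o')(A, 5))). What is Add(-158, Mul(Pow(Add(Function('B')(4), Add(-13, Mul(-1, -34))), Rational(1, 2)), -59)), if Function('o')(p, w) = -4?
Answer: Add(-158, Mul(-118, Pow(10, Rational(1, 2)))) ≈ -531.15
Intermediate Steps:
Function('B')(A) = 19 (Function('B')(A) = Add(3, Mul(-4, -4)) = Add(3, 16) = 19)
Add(-158, Mul(Pow(Add(Function('B')(4), Add(-13, Mul(-1, -34))), Rational(1, 2)), -59)) = Add(-158, Mul(Pow(Add(19, Add(-13, Mul(-1, -34))), Rational(1, 2)), -59)) = Add(-158, Mul(Pow(Add(19, Add(-13, 34)), Rational(1, 2)), -59)) = Add(-158, Mul(Pow(Add(19, 21), Rational(1, 2)), -59)) = Add(-158, Mul(Pow(40, Rational(1, 2)), -59)) = Add(-158, Mul(Mul(2, Pow(10, Rational(1, 2))), -59)) = Add(-158, Mul(-118, Pow(10, Rational(1, 2))))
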